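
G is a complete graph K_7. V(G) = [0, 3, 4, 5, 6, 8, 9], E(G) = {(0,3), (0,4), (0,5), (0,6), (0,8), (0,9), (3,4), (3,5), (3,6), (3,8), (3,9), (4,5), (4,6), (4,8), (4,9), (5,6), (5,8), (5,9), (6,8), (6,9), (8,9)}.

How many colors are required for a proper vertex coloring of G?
χ(G) = 7

Clique number ω(G) = 7 (lower bound: χ ≥ ω).
The clique on [0, 3, 4, 5, 6, 8, 9] has size 7, forcing χ ≥ 7, and the coloring below uses 7 colors, so χ(G) = 7.
A valid 7-coloring: color 1: [5]; color 2: [6]; color 3: [4]; color 4: [3]; color 5: [8]; color 6: [0]; color 7: [9].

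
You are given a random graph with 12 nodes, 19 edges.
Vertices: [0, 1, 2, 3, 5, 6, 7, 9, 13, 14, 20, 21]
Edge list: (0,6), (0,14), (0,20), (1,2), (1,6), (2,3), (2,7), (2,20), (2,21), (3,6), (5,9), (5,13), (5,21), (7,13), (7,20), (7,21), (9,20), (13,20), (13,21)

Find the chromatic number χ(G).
χ(G) = 3

Clique number ω(G) = 3 (lower bound: χ ≥ ω).
The clique on [2, 7, 20] has size 3, forcing χ ≥ 3, and the coloring below uses 3 colors, so χ(G) = 3.
A valid 3-coloring: color 1: [0, 2, 9, 13]; color 2: [6, 14, 20, 21]; color 3: [1, 3, 5, 7].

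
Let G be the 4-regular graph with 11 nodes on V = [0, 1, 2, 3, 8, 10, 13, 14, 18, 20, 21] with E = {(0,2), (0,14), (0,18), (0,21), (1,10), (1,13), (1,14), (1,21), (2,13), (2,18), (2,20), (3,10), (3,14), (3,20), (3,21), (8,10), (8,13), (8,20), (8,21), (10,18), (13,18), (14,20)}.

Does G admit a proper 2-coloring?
No, G is not 2-colorable

The clique on vertices [0, 2, 18] has size 3 > 2, so it alone needs 3 colors.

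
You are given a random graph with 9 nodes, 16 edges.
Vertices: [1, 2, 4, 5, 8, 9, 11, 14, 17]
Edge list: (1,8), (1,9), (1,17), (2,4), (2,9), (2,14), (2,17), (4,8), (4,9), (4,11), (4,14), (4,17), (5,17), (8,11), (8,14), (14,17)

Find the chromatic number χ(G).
Clique number ω(G) = 4 (lower bound: χ ≥ ω).
The clique on [2, 4, 14, 17] has size 4, forcing χ ≥ 4, and the coloring below uses 4 colors, so χ(G) = 4.
A valid 4-coloring: color 1: [1, 4, 5]; color 2: [8, 9, 17]; color 3: [2, 11]; color 4: [14].

χ(G) = 4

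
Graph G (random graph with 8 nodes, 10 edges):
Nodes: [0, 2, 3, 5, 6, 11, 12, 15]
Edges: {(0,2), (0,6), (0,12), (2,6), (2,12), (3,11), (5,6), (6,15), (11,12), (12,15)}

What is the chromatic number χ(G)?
χ(G) = 3

Clique number ω(G) = 3 (lower bound: χ ≥ ω).
The clique on [0, 2, 12] has size 3, forcing χ ≥ 3, and the coloring below uses 3 colors, so χ(G) = 3.
A valid 3-coloring: color 1: [3, 6, 12]; color 2: [0, 5, 11, 15]; color 3: [2].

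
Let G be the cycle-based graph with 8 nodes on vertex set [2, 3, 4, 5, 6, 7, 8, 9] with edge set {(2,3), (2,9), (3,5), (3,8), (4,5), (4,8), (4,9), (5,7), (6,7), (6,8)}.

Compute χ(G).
Clique number ω(G) = 2 (lower bound: χ ≥ ω).
Odd cycle [7, 6, 8, 4, 5] needs 3 colors (χ ≥ 3).
The coloring below uses 3 colors, so χ(G) = 3.
A valid 3-coloring: color 1: [3, 7, 9]; color 2: [2, 5, 8]; color 3: [4, 6].

χ(G) = 3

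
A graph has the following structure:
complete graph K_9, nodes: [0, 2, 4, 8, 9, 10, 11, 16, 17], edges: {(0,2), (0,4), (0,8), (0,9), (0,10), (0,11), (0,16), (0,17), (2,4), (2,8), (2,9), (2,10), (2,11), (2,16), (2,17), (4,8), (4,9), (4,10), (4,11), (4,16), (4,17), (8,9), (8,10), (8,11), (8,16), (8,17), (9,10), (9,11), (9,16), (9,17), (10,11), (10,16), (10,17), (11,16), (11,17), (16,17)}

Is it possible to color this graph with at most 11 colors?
Yes, G is 11-colorable

A valid 11-coloring: color 1: [9]; color 2: [4]; color 3: [0]; color 4: [16]; color 5: [8]; color 6: [2]; color 7: [17]; color 8: [10]; color 9: [11].
(χ(G) = 9 ≤ 11.)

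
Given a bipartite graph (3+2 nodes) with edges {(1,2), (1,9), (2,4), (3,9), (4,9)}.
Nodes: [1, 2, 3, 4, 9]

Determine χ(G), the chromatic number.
Clique number ω(G) = 2 (lower bound: χ ≥ ω).
The graph is bipartite (no odd cycle), so 2 colors suffice: χ(G) = 2.
A valid 2-coloring: color 1: [2, 9]; color 2: [1, 3, 4].

χ(G) = 2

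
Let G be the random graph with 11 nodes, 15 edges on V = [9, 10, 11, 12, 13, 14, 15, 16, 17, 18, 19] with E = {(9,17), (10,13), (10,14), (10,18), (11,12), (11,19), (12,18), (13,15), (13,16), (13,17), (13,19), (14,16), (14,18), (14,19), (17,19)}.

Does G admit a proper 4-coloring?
A valid 4-coloring: color 1: [9, 11, 13, 14]; color 2: [15, 16, 18, 19]; color 3: [10, 12, 17].
(χ(G) = 3 ≤ 4.)

Yes, G is 4-colorable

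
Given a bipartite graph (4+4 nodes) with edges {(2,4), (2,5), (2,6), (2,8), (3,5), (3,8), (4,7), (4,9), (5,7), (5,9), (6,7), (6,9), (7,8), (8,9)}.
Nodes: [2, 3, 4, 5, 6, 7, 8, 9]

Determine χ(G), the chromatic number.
χ(G) = 2

Clique number ω(G) = 2 (lower bound: χ ≥ ω).
The graph is bipartite (no odd cycle), so 2 colors suffice: χ(G) = 2.
A valid 2-coloring: color 1: [2, 3, 7, 9]; color 2: [4, 5, 6, 8].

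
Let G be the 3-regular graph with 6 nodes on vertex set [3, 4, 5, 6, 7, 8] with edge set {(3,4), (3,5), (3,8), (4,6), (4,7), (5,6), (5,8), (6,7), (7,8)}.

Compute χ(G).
χ(G) = 3

Clique number ω(G) = 3 (lower bound: χ ≥ ω).
The clique on [3, 5, 8] has size 3, forcing χ ≥ 3, and the coloring below uses 3 colors, so χ(G) = 3.
A valid 3-coloring: color 1: [4, 5]; color 2: [3, 7]; color 3: [6, 8].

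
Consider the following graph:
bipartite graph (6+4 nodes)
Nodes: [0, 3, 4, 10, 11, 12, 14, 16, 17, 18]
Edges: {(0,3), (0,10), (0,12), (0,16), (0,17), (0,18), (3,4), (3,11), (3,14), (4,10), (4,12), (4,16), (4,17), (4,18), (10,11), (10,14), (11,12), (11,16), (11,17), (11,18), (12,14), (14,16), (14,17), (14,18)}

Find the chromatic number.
χ(G) = 2

Clique number ω(G) = 2 (lower bound: χ ≥ ω).
The graph is bipartite (no odd cycle), so 2 colors suffice: χ(G) = 2.
A valid 2-coloring: color 1: [0, 4, 11, 14]; color 2: [3, 10, 12, 16, 17, 18].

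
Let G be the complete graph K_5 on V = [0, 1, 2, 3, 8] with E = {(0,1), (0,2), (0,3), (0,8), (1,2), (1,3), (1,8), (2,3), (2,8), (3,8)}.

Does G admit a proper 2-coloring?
The clique on vertices [0, 1, 2, 3, 8] has size 5 > 2, so it alone needs 5 colors.

No, G is not 2-colorable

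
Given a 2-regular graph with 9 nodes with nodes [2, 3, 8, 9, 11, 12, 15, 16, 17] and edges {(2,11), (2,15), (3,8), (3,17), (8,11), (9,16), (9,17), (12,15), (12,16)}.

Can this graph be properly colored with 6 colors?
Yes, G is 6-colorable

A valid 6-coloring: color 1: [2, 8, 16, 17]; color 2: [3, 9, 11, 12]; color 3: [15].
(χ(G) = 3 ≤ 6.)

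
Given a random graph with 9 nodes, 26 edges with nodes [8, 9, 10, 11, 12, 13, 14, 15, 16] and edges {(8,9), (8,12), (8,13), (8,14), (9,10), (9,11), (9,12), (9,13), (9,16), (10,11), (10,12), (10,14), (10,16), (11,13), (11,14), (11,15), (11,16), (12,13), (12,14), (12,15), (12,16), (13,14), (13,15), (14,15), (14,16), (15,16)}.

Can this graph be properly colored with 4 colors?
Yes, G is 4-colorable

A valid 4-coloring: color 1: [11, 12]; color 2: [9, 14]; color 3: [13, 16]; color 4: [8, 10, 15].
(χ(G) = 4 ≤ 4.)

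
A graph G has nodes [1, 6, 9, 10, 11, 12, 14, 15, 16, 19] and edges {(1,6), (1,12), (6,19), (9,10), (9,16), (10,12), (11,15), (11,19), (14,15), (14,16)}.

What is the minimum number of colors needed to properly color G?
χ(G) = 2

Clique number ω(G) = 2 (lower bound: χ ≥ ω).
The graph is bipartite (no odd cycle), so 2 colors suffice: χ(G) = 2.
A valid 2-coloring: color 1: [6, 9, 11, 12, 14]; color 2: [1, 10, 15, 16, 19].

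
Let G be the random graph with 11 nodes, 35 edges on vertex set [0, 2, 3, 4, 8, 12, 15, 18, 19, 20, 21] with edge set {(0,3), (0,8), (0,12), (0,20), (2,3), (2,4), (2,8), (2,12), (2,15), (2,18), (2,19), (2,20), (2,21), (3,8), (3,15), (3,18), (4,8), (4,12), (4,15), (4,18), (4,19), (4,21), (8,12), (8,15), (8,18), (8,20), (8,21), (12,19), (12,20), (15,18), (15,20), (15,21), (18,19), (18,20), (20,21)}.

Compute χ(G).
Clique number ω(G) = 5 (lower bound: χ ≥ ω).
The clique on [2, 3, 8, 15, 18] has size 5, forcing χ ≥ 5, and the coloring below uses 5 colors, so χ(G) = 5.
A valid 5-coloring: color 1: [0, 2]; color 2: [8, 19]; color 3: [3, 4, 20]; color 4: [12, 18, 21]; color 5: [15].

χ(G) = 5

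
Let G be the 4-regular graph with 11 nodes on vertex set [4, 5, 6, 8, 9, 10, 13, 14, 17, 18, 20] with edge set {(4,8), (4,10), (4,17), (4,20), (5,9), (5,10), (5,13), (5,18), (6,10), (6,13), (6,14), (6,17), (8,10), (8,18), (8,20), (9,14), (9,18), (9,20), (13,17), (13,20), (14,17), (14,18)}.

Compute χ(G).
Clique number ω(G) = 3 (lower bound: χ ≥ ω).
Suppose a proper 3-coloring c exists. The clique [4, 8, 10] takes 3 distinct colors; by symmetry let c(4) = 1, c(8) = 2, c(10) = 3.
- Vertex 20: neighbors [4, 8] already have colors [1, 2] ⇒ c(20) = 3.
- Vertex 5: neighbors [10] already have colors [3]; try each remaining color.
- Case c(5) = 1:
  - Vertex 9: neighbors [5, 20] already have colors [1, 3] ⇒ c(9) = 2.
  - Vertex 13: neighbors [5, 20] already have colors [1, 3] ⇒ c(13) = 2.
  - Vertex 6: neighbors [13, 10] already have colors [2, 3] ⇒ c(6) = 1.
  - Vertex 14: neighbors [6, 9] already have colors [1, 2] ⇒ c(14) = 3.
  - Vertex 17: neighbors [4, 13, 14] already have colors [1, 2, 3] — all 3 colors blocked. Contradiction.
- Case c(5) = 2:
  - Vertex 9: neighbors [5, 20] already have colors [2, 3] ⇒ c(9) = 1.
  - Vertex 13: neighbors [5, 20] already have colors [2, 3] ⇒ c(13) = 1.
  - Vertex 6: neighbors [13, 10] already have colors [1, 3] ⇒ c(6) = 2.
  - Vertex 14: neighbors [9, 6] already have colors [1, 2] ⇒ c(14) = 3.
  - Vertex 17: neighbors [4, 6, 14] already have colors [1, 2, 3] — all 3 colors blocked. Contradiction.
Every case ends in a contradiction, so G has no proper 3-coloring (χ ≥ 4).
The coloring below uses 4 colors, so χ(G) = 4.
A valid 4-coloring: color 1: [5, 6, 20]; color 2: [10, 17, 18]; color 3: [8, 13, 14]; color 4: [4, 9].

χ(G) = 4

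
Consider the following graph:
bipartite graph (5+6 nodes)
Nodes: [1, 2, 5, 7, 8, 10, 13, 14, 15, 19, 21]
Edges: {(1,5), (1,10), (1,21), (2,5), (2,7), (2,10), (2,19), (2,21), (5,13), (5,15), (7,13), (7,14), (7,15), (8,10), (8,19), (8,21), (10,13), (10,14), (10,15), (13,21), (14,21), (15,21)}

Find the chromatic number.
χ(G) = 2

Clique number ω(G) = 2 (lower bound: χ ≥ ω).
The graph is bipartite (no odd cycle), so 2 colors suffice: χ(G) = 2.
A valid 2-coloring: color 1: [5, 7, 10, 19, 21]; color 2: [1, 2, 8, 13, 14, 15].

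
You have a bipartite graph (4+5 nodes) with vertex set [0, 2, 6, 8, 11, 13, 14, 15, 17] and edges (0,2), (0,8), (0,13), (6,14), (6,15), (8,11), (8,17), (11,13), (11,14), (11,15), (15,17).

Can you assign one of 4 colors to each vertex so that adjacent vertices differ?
Yes, G is 4-colorable

A valid 4-coloring: color 1: [0, 6, 11, 17]; color 2: [2, 8, 13, 14, 15].
(χ(G) = 2 ≤ 4.)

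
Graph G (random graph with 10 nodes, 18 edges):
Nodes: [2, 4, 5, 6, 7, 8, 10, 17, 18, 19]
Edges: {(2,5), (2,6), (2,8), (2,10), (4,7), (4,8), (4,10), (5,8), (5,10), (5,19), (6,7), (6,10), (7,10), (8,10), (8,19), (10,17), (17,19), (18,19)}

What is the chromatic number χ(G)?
χ(G) = 4

Clique number ω(G) = 4 (lower bound: χ ≥ ω).
The clique on [2, 5, 8, 10] has size 4, forcing χ ≥ 4, and the coloring below uses 4 colors, so χ(G) = 4.
A valid 4-coloring: color 1: [10, 19]; color 2: [6, 8, 17, 18]; color 3: [2, 4]; color 4: [5, 7].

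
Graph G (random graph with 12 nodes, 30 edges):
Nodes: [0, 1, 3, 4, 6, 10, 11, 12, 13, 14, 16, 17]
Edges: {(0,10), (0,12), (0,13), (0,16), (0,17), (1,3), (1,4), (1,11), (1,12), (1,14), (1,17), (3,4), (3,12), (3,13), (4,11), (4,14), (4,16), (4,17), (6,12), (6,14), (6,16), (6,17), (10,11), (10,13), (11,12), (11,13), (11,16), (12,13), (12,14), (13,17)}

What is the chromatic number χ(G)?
χ(G) = 4

Clique number ω(G) = 3 (lower bound: χ ≥ ω).
Suppose a proper 3-coloring c exists. The clique [0, 10, 13] takes 3 distinct colors; by symmetry let c(0) = 1, c(10) = 2, c(13) = 3.
- Vertex 12: neighbors [0, 13] already have colors [1, 3] ⇒ c(12) = 2.
- Vertex 11: neighbors [10, 13] already have colors [2, 3] ⇒ c(11) = 1.
- Vertex 1: neighbors [11, 12] already have colors [1, 2] ⇒ c(1) = 3.
- Vertex 4: neighbors [11, 1] already have colors [1, 3] ⇒ c(4) = 2.
- Vertex 17: neighbors [0, 4, 1] already have colors [1, 2, 3] — all 3 colors blocked. Contradiction.
The forced assignments end in a contradiction, so G has no proper 3-coloring (χ ≥ 4).
The coloring below uses 4 colors, so χ(G) = 4.
A valid 4-coloring: color 1: [4, 10, 12]; color 2: [1, 6, 13]; color 3: [0, 3, 11, 14]; color 4: [16, 17].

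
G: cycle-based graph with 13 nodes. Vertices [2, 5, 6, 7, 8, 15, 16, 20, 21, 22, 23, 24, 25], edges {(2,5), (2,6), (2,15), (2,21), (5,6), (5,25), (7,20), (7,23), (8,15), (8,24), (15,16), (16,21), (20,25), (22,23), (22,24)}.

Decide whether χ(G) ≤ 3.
Yes, G is 3-colorable

A valid 3-coloring: color 1: [2, 7, 8, 16, 22, 25]; color 2: [5, 15, 20, 21, 23, 24]; color 3: [6].
(χ(G) = 3 ≤ 3.)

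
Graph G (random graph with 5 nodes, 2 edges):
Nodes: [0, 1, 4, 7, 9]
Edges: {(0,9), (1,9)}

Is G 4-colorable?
Yes, G is 4-colorable

A valid 4-coloring: color 1: [4, 7, 9]; color 2: [0, 1].
(χ(G) = 2 ≤ 4.)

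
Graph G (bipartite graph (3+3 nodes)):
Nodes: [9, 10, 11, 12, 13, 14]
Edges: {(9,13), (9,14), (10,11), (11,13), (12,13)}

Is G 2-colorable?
A valid 2-coloring: color 1: [10, 13, 14]; color 2: [9, 11, 12].
(χ(G) = 2 ≤ 2.)

Yes, G is 2-colorable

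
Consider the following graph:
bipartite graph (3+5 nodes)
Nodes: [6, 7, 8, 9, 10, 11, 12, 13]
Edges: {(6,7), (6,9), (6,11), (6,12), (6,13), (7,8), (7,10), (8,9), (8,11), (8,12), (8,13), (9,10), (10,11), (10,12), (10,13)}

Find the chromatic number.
χ(G) = 2

Clique number ω(G) = 2 (lower bound: χ ≥ ω).
The graph is bipartite (no odd cycle), so 2 colors suffice: χ(G) = 2.
A valid 2-coloring: color 1: [6, 8, 10]; color 2: [7, 9, 11, 12, 13].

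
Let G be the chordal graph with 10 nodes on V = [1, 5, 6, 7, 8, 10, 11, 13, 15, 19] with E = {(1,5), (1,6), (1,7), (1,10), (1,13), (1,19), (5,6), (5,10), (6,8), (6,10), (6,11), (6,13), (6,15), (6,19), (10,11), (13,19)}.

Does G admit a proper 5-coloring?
Yes, G is 5-colorable

A valid 5-coloring: color 1: [6, 7]; color 2: [1, 8, 11, 15]; color 3: [10, 13]; color 4: [5, 19].
(χ(G) = 4 ≤ 5.)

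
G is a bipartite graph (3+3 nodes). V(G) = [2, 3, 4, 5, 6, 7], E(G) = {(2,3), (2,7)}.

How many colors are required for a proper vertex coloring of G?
χ(G) = 2

Clique number ω(G) = 2 (lower bound: χ ≥ ω).
The graph is bipartite (no odd cycle), so 2 colors suffice: χ(G) = 2.
A valid 2-coloring: color 1: [2, 4, 5, 6]; color 2: [3, 7].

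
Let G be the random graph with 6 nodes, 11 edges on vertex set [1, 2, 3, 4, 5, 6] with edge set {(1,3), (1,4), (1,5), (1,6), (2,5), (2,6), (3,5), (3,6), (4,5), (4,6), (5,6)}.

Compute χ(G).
Clique number ω(G) = 4 (lower bound: χ ≥ ω).
The clique on [1, 3, 5, 6] has size 4, forcing χ ≥ 4, and the coloring below uses 4 colors, so χ(G) = 4.
A valid 4-coloring: color 1: [6]; color 2: [5]; color 3: [1, 2]; color 4: [3, 4].

χ(G) = 4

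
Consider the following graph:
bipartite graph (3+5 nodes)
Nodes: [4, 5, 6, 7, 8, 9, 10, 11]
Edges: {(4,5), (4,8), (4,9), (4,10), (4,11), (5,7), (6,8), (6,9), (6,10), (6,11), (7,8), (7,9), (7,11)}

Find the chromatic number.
χ(G) = 2

Clique number ω(G) = 2 (lower bound: χ ≥ ω).
The graph is bipartite (no odd cycle), so 2 colors suffice: χ(G) = 2.
A valid 2-coloring: color 1: [4, 6, 7]; color 2: [5, 8, 9, 10, 11].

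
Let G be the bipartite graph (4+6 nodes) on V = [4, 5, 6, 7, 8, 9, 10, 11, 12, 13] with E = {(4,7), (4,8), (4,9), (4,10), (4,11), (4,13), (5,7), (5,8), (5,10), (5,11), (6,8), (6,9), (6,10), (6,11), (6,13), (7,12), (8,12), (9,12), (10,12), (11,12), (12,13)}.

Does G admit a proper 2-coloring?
A valid 2-coloring: color 1: [4, 5, 6, 12]; color 2: [7, 8, 9, 10, 11, 13].
(χ(G) = 2 ≤ 2.)

Yes, G is 2-colorable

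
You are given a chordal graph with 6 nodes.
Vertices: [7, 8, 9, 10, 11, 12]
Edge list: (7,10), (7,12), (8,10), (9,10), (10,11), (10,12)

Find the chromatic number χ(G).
Clique number ω(G) = 3 (lower bound: χ ≥ ω).
The clique on [7, 10, 12] has size 3, forcing χ ≥ 3, and the coloring below uses 3 colors, so χ(G) = 3.
A valid 3-coloring: color 1: [10]; color 2: [7, 8, 9, 11]; color 3: [12].

χ(G) = 3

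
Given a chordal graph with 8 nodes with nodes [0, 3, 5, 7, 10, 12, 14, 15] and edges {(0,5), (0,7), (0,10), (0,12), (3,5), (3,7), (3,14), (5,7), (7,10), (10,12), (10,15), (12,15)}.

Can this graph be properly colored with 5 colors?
Yes, G is 5-colorable

A valid 5-coloring: color 1: [7, 12, 14]; color 2: [0, 3, 15]; color 3: [5, 10].
(χ(G) = 3 ≤ 5.)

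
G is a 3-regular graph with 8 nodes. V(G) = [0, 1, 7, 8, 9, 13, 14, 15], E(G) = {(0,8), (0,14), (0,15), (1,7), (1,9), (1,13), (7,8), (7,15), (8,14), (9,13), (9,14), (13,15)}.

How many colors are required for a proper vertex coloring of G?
χ(G) = 3

Clique number ω(G) = 3 (lower bound: χ ≥ ω).
The clique on [0, 8, 14] has size 3, forcing χ ≥ 3, and the coloring below uses 3 colors, so χ(G) = 3.
A valid 3-coloring: color 1: [8, 9, 15]; color 2: [0, 1]; color 3: [7, 13, 14].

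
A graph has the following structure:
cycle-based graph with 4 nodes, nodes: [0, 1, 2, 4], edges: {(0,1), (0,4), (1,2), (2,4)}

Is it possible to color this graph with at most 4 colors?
Yes, G is 4-colorable

A valid 4-coloring: color 1: [1, 4]; color 2: [0, 2].
(χ(G) = 2 ≤ 4.)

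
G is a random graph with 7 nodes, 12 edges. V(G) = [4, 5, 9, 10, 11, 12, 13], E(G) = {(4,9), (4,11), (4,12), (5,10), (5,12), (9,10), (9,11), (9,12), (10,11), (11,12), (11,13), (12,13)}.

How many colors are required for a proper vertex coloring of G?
Clique number ω(G) = 4 (lower bound: χ ≥ ω).
The clique on [4, 9, 11, 12] has size 4, forcing χ ≥ 4, and the coloring below uses 4 colors, so χ(G) = 4.
A valid 4-coloring: color 1: [10, 12]; color 2: [5, 11]; color 3: [9, 13]; color 4: [4].

χ(G) = 4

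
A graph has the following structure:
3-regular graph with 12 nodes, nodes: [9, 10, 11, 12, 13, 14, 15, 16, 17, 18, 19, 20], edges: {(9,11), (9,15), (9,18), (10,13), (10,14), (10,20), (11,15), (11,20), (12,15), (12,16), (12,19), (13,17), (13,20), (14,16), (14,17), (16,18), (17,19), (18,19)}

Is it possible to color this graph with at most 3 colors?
A valid 3-coloring: color 1: [9, 12, 14, 20]; color 2: [10, 11, 17, 18]; color 3: [13, 15, 16, 19].
(χ(G) = 3 ≤ 3.)

Yes, G is 3-colorable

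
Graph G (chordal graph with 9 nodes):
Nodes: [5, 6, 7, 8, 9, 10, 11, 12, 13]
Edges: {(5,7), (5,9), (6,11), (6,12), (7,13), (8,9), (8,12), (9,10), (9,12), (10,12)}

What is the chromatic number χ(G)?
Clique number ω(G) = 3 (lower bound: χ ≥ ω).
The clique on [8, 9, 12] has size 3, forcing χ ≥ 3, and the coloring below uses 3 colors, so χ(G) = 3.
A valid 3-coloring: color 1: [6, 7, 9]; color 2: [5, 11, 12, 13]; color 3: [8, 10].

χ(G) = 3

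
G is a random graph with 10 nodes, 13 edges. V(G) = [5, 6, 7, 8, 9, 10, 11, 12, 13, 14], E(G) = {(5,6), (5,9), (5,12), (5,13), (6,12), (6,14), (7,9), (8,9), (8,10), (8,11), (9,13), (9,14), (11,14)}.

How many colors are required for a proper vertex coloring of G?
χ(G) = 3

Clique number ω(G) = 3 (lower bound: χ ≥ ω).
The clique on [5, 6, 12] has size 3, forcing χ ≥ 3, and the coloring below uses 3 colors, so χ(G) = 3.
A valid 3-coloring: color 1: [6, 9, 10, 11]; color 2: [5, 7, 8, 14]; color 3: [12, 13].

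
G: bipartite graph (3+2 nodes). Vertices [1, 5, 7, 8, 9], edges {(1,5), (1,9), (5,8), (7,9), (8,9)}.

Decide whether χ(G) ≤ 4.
Yes, G is 4-colorable

A valid 4-coloring: color 1: [5, 9]; color 2: [1, 7, 8].
(χ(G) = 2 ≤ 4.)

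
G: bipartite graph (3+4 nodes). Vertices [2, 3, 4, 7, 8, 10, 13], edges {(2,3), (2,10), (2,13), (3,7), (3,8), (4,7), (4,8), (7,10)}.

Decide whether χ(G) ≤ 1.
No, G is not 1-colorable

Edge (3,8) forces its endpoints to differ, so 1 color is not enough.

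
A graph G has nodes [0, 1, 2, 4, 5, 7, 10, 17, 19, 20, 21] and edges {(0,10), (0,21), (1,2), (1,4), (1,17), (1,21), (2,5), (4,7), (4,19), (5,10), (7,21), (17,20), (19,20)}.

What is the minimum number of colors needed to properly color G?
Clique number ω(G) = 2 (lower bound: χ ≥ ω).
Odd cycle [4, 1, 17, 20, 19] needs 3 colors (χ ≥ 3).
The coloring below uses 3 colors, so χ(G) = 3.
A valid 3-coloring: color 1: [0, 1, 5, 7, 19]; color 2: [2, 4, 10, 20, 21]; color 3: [17].

χ(G) = 3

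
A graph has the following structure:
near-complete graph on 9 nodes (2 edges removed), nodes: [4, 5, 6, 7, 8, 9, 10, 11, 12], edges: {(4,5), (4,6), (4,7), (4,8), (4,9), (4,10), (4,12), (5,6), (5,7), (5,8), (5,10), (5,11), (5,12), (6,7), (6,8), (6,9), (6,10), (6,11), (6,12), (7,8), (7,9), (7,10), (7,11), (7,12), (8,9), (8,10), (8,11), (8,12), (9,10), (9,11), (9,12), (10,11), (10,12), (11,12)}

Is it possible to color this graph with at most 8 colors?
A valid 8-coloring: color 1: [10]; color 2: [7]; color 3: [12]; color 4: [6]; color 5: [8]; color 6: [4, 11]; color 7: [5, 9].
(χ(G) = 7 ≤ 8.)

Yes, G is 8-colorable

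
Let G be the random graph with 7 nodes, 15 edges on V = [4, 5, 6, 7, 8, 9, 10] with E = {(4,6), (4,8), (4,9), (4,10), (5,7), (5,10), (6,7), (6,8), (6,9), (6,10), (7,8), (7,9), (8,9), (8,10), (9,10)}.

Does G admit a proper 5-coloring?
A valid 5-coloring: color 1: [5, 8]; color 2: [6]; color 3: [9]; color 4: [7, 10]; color 5: [4].
(χ(G) = 5 ≤ 5.)

Yes, G is 5-colorable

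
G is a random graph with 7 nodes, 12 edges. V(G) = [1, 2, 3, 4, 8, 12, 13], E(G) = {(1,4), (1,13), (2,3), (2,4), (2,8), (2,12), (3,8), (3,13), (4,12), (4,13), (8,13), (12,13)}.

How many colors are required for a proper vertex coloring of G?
χ(G) = 3

Clique number ω(G) = 3 (lower bound: χ ≥ ω).
The clique on [2, 3, 8] has size 3, forcing χ ≥ 3, and the coloring below uses 3 colors, so χ(G) = 3.
A valid 3-coloring: color 1: [2, 13]; color 2: [4, 8]; color 3: [1, 3, 12].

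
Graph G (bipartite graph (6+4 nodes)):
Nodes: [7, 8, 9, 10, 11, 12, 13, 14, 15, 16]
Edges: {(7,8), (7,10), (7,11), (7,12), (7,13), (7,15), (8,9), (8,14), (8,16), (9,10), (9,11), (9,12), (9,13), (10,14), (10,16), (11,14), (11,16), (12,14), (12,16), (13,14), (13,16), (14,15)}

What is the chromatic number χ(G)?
Clique number ω(G) = 2 (lower bound: χ ≥ ω).
The graph is bipartite (no odd cycle), so 2 colors suffice: χ(G) = 2.
A valid 2-coloring: color 1: [7, 9, 14, 16]; color 2: [8, 10, 11, 12, 13, 15].

χ(G) = 2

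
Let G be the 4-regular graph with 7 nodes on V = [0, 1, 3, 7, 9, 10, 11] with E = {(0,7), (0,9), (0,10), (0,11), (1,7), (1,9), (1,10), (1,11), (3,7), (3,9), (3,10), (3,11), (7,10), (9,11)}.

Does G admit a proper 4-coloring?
A valid 4-coloring: color 1: [7, 9]; color 2: [10, 11]; color 3: [0, 1, 3].
(χ(G) = 3 ≤ 4.)

Yes, G is 4-colorable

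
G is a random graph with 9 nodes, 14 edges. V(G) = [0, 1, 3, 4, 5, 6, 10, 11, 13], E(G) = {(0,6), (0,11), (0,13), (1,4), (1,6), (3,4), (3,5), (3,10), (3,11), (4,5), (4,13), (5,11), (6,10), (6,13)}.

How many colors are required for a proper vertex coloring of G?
χ(G) = 3

Clique number ω(G) = 3 (lower bound: χ ≥ ω).
The clique on [0, 6, 13] has size 3, forcing χ ≥ 3, and the coloring below uses 3 colors, so χ(G) = 3.
A valid 3-coloring: color 1: [1, 3, 13]; color 2: [4, 6, 11]; color 3: [0, 5, 10].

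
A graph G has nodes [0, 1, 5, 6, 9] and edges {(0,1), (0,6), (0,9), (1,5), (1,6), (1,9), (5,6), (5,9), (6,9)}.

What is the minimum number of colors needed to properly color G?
χ(G) = 4

Clique number ω(G) = 4 (lower bound: χ ≥ ω).
The clique on [0, 1, 6, 9] has size 4, forcing χ ≥ 4, and the coloring below uses 4 colors, so χ(G) = 4.
A valid 4-coloring: color 1: [6]; color 2: [1]; color 3: [9]; color 4: [0, 5].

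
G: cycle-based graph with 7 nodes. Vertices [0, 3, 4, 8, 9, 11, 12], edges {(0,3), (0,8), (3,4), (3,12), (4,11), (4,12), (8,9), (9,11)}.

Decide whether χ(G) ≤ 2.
The clique on vertices [3, 4, 12] has size 3 > 2, so it alone needs 3 colors.

No, G is not 2-colorable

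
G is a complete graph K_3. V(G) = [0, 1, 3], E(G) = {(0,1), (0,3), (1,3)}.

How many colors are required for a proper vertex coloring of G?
χ(G) = 3

Clique number ω(G) = 3 (lower bound: χ ≥ ω).
The clique on [0, 1, 3] has size 3, forcing χ ≥ 3, and the coloring below uses 3 colors, so χ(G) = 3.
A valid 3-coloring: color 1: [0]; color 2: [1]; color 3: [3].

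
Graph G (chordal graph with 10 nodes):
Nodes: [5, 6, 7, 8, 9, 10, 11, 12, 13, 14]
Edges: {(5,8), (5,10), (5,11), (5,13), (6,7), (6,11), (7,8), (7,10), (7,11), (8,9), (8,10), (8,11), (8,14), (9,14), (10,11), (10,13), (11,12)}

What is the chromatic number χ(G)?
χ(G) = 4

Clique number ω(G) = 4 (lower bound: χ ≥ ω).
The clique on [5, 8, 10, 11] has size 4, forcing χ ≥ 4, and the coloring below uses 4 colors, so χ(G) = 4.
A valid 4-coloring: color 1: [9, 11, 13]; color 2: [6, 8, 12]; color 3: [10, 14]; color 4: [5, 7].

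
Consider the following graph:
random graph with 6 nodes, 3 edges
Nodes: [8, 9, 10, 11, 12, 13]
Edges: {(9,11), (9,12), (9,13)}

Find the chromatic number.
χ(G) = 2

Clique number ω(G) = 2 (lower bound: χ ≥ ω).
The graph is bipartite (no odd cycle), so 2 colors suffice: χ(G) = 2.
A valid 2-coloring: color 1: [8, 9, 10]; color 2: [11, 12, 13].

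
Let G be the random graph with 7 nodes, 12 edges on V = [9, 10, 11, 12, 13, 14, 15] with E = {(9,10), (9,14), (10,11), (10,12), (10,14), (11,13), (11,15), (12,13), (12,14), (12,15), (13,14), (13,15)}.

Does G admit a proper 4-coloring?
A valid 4-coloring: color 1: [14, 15]; color 2: [10, 13]; color 3: [9, 11, 12].
(χ(G) = 3 ≤ 4.)

Yes, G is 4-colorable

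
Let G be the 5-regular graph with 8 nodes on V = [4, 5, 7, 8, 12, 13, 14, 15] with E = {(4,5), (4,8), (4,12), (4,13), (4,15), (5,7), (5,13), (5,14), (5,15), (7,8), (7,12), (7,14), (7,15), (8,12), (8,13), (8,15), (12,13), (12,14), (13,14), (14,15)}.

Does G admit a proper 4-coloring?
Yes, G is 4-colorable

A valid 4-coloring: color 1: [5, 8]; color 2: [7, 13]; color 3: [12, 15]; color 4: [4, 14].
(χ(G) = 4 ≤ 4.)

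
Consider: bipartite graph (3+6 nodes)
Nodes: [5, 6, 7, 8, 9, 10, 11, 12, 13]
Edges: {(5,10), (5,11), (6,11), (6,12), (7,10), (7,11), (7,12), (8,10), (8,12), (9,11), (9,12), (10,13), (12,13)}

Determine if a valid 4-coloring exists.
A valid 4-coloring: color 1: [10, 11, 12]; color 2: [5, 6, 7, 8, 9, 13].
(χ(G) = 2 ≤ 4.)

Yes, G is 4-colorable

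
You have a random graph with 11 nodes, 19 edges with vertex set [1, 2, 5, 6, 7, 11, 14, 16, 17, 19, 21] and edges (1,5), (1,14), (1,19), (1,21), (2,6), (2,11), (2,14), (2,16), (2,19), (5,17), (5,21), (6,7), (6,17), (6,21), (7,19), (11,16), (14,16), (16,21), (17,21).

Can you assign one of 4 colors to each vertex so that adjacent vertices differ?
A valid 4-coloring: color 1: [2, 7, 21]; color 2: [1, 16, 17]; color 3: [5, 6, 11, 14, 19].
(χ(G) = 3 ≤ 4.)

Yes, G is 4-colorable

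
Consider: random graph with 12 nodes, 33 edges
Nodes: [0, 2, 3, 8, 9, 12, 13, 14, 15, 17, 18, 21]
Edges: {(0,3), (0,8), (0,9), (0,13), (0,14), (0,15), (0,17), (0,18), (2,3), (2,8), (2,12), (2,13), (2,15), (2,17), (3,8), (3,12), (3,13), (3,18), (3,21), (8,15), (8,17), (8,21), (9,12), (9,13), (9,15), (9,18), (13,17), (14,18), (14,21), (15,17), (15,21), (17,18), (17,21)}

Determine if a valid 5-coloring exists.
A valid 5-coloring: color 1: [0, 2, 21]; color 2: [3, 9, 14, 17]; color 3: [12, 13, 15, 18]; color 4: [8].
(χ(G) = 4 ≤ 5.)

Yes, G is 5-colorable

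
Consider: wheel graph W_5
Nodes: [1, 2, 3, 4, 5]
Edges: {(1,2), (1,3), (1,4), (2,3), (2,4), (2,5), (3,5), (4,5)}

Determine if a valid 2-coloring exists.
The clique on vertices [1, 2, 3] has size 3 > 2, so it alone needs 3 colors.

No, G is not 2-colorable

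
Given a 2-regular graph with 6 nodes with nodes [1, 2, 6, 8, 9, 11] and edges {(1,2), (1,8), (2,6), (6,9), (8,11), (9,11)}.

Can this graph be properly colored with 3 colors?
Yes, G is 3-colorable

A valid 3-coloring: color 1: [1, 6, 11]; color 2: [2, 8, 9].
(χ(G) = 2 ≤ 3.)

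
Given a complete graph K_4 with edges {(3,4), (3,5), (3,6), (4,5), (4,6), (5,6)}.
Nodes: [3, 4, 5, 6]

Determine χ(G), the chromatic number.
Clique number ω(G) = 4 (lower bound: χ ≥ ω).
The clique on [3, 4, 5, 6] has size 4, forcing χ ≥ 4, and the coloring below uses 4 colors, so χ(G) = 4.
A valid 4-coloring: color 1: [4]; color 2: [6]; color 3: [3]; color 4: [5].

χ(G) = 4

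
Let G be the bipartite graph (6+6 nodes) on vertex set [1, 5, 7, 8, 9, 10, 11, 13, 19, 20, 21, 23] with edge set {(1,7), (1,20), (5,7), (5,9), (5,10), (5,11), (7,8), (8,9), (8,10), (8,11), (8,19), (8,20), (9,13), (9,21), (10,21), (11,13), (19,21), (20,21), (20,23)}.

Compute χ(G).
χ(G) = 2

Clique number ω(G) = 2 (lower bound: χ ≥ ω).
The graph is bipartite (no odd cycle), so 2 colors suffice: χ(G) = 2.
A valid 2-coloring: color 1: [1, 5, 8, 13, 21, 23]; color 2: [7, 9, 10, 11, 19, 20].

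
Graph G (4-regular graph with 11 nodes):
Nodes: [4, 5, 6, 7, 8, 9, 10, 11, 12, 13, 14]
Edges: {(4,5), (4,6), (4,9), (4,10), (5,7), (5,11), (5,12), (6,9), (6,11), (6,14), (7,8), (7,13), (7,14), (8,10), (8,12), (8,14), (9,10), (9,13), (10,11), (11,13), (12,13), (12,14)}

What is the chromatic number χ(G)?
Clique number ω(G) = 3 (lower bound: χ ≥ ω).
Suppose a proper 3-coloring c exists. The clique [4, 6, 9] takes 3 distinct colors; by symmetry let c(4) = 1, c(6) = 2, c(9) = 3.
- Vertex 10: neighbors [4, 9] already have colors [1, 3] ⇒ c(10) = 2.
- Vertex 5: neighbors [4] already have colors [1]; try each remaining color.
- Case c(5) = 2:
  - Vertex 7: neighbors [5] already have colors [2]; try each remaining color.
  - Case c(7) = 1:
    - Vertex 8: neighbors [7, 10] already have colors [1, 2] ⇒ c(8) = 3.
    - Vertex 14: neighbors [7, 6, 8] already have colors [1, 2, 3] — all 3 colors blocked. Contradiction.
  - Case c(7) = 3:
    - Vertex 8: neighbors [10, 7] already have colors [2, 3] ⇒ c(8) = 1.
    - Vertex 14: neighbors [8, 6, 7] already have colors [1, 2, 3] — all 3 colors blocked. Contradiction.
- Case c(5) = 3:
  - Vertex 11: neighbors [6, 5] already have colors [2, 3] ⇒ c(11) = 1.
  - Vertex 13: neighbors [11, 9] already have colors [1, 3] ⇒ c(13) = 2.
  - Vertex 7: neighbors [13, 5] already have colors [2, 3] ⇒ c(7) = 1.
  - Vertex 8: neighbors [7, 10] already have colors [1, 2] ⇒ c(8) = 3.
  - Vertex 14: neighbors [7, 6, 8] already have colors [1, 2, 3] — all 3 colors blocked. Contradiction.
Every case ends in a contradiction, so G has no proper 3-coloring (χ ≥ 4).
The coloring below uses 4 colors, so χ(G) = 4.
A valid 4-coloring: color 1: [5, 6, 8, 13]; color 2: [4, 11, 14]; color 3: [7, 10, 12]; color 4: [9].

χ(G) = 4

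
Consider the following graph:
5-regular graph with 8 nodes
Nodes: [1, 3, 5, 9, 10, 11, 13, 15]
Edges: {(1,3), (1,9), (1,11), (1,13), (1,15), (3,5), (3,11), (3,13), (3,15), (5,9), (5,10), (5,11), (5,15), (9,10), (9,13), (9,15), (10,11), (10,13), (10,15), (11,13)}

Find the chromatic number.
Clique number ω(G) = 4 (lower bound: χ ≥ ω).
The clique on [1, 3, 11, 13] has size 4, forcing χ ≥ 4, and the coloring below uses 4 colors, so χ(G) = 4.
A valid 4-coloring: color 1: [5, 13]; color 2: [3, 9]; color 3: [1, 10]; color 4: [11, 15].

χ(G) = 4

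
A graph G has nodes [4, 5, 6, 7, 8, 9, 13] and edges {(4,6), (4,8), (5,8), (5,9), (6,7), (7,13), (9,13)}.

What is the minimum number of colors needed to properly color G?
χ(G) = 3

Clique number ω(G) = 2 (lower bound: χ ≥ ω).
Odd cycle [13, 9, 5, 8, 4, 6, 7] needs 3 colors (χ ≥ 3).
The coloring below uses 3 colors, so χ(G) = 3.
A valid 3-coloring: color 1: [5, 6, 13]; color 2: [4, 7, 9]; color 3: [8].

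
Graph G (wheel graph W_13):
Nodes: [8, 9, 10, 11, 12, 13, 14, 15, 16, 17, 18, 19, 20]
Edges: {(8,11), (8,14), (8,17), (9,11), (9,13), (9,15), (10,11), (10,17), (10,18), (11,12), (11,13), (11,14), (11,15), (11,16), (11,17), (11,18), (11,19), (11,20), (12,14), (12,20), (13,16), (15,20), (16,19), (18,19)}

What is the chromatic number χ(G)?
χ(G) = 3

Clique number ω(G) = 3 (lower bound: χ ≥ ω).
The clique on [8, 11, 17] has size 3, forcing χ ≥ 3, and the coloring below uses 3 colors, so χ(G) = 3.
A valid 3-coloring: color 1: [11]; color 2: [9, 14, 16, 17, 18, 20]; color 3: [8, 10, 12, 13, 15, 19].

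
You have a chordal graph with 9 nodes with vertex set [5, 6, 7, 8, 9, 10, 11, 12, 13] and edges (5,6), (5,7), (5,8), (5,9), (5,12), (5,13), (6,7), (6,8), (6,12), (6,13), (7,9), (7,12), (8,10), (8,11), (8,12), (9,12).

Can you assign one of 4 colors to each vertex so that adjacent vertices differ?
A valid 4-coloring: color 1: [5, 10, 11]; color 2: [7, 8, 13]; color 3: [12]; color 4: [6, 9].
(χ(G) = 4 ≤ 4.)

Yes, G is 4-colorable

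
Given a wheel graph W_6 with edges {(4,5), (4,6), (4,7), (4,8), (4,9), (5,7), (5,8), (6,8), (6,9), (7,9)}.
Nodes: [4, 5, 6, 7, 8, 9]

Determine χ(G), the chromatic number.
χ(G) = 4

Clique number ω(G) = 3 (lower bound: χ ≥ ω).
Odd cycle [7, 9, 6, 8, 5] needs 3 colors (χ ≥ 3).
Vertex 4 is adjacent to every vertex of [5, 6, 7, 8, 9], which already need 3 colors among themselves, so 4 needs a new color (χ ≥ 4).
The coloring below uses 4 colors, so χ(G) = 4.
A valid 4-coloring: color 1: [4]; color 2: [7, 8]; color 3: [5, 9]; color 4: [6].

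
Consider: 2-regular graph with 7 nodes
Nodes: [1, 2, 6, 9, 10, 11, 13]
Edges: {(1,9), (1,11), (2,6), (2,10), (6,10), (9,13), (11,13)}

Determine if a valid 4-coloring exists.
A valid 4-coloring: color 1: [9, 10, 11]; color 2: [1, 2, 13]; color 3: [6].
(χ(G) = 3 ≤ 4.)

Yes, G is 4-colorable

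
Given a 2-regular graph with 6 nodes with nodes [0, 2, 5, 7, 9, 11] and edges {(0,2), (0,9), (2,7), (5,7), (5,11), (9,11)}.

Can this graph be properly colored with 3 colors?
Yes, G is 3-colorable

A valid 3-coloring: color 1: [2, 5, 9]; color 2: [0, 7, 11].
(χ(G) = 2 ≤ 3.)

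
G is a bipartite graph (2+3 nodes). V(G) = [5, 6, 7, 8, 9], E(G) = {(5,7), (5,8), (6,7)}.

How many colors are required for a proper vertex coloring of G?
χ(G) = 2

Clique number ω(G) = 2 (lower bound: χ ≥ ω).
The graph is bipartite (no odd cycle), so 2 colors suffice: χ(G) = 2.
A valid 2-coloring: color 1: [5, 6, 9]; color 2: [7, 8].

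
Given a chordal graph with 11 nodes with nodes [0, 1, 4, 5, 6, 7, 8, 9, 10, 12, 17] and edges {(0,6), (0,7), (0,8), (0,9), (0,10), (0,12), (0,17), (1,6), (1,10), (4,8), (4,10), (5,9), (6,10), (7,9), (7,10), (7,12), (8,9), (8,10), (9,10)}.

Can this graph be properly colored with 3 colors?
No, G is not 3-colorable

The clique on vertices [0, 8, 9, 10] has size 4 > 3, so it alone needs 4 colors.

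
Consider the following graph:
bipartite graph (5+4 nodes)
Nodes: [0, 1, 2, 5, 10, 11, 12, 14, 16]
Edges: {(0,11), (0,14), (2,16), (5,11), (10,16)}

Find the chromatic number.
χ(G) = 2

Clique number ω(G) = 2 (lower bound: χ ≥ ω).
The graph is bipartite (no odd cycle), so 2 colors suffice: χ(G) = 2.
A valid 2-coloring: color 1: [1, 11, 12, 14, 16]; color 2: [0, 2, 5, 10].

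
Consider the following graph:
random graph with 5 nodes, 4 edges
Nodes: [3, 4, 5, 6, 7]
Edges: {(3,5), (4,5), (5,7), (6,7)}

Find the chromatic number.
Clique number ω(G) = 2 (lower bound: χ ≥ ω).
The graph is bipartite (no odd cycle), so 2 colors suffice: χ(G) = 2.
A valid 2-coloring: color 1: [5, 6]; color 2: [3, 4, 7].

χ(G) = 2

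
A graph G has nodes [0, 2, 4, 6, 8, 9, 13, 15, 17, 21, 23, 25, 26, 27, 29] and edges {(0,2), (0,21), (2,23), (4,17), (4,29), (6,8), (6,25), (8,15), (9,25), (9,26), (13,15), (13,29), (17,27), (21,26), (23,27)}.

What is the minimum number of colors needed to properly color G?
χ(G) = 3

Clique number ω(G) = 2 (lower bound: χ ≥ ω).
Odd cycle [26, 9, 25, 6, 8, 15, 13, 29, 4, 17, 27, 23, 2, 0, 21] needs 3 colors (χ ≥ 3).
The coloring below uses 3 colors, so χ(G) = 3.
A valid 3-coloring: color 1: [0, 4, 8, 13, 25, 26, 27]; color 2: [6, 9, 15, 17, 21, 23, 29]; color 3: [2].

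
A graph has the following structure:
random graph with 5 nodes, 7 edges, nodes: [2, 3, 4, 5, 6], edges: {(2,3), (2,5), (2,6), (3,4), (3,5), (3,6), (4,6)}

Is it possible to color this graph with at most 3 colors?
A valid 3-coloring: color 1: [3]; color 2: [2, 4]; color 3: [5, 6].
(χ(G) = 3 ≤ 3.)

Yes, G is 3-colorable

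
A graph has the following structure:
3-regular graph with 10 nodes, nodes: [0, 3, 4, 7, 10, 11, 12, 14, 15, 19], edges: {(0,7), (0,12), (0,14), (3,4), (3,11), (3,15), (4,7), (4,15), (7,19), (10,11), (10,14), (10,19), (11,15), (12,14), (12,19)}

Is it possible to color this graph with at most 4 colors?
A valid 4-coloring: color 1: [4, 11, 14, 19]; color 2: [7, 10, 12, 15]; color 3: [0, 3].
(χ(G) = 3 ≤ 4.)

Yes, G is 4-colorable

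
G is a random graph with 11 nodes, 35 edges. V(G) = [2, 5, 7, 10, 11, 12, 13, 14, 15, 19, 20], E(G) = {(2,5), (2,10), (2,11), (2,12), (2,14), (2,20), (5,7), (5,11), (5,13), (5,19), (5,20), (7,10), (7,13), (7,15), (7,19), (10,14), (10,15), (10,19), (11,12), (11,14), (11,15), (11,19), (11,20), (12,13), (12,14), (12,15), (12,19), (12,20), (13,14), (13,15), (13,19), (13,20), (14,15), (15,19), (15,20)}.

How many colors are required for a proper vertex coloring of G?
χ(G) = 5

Clique number ω(G) = 4 (lower bound: χ ≥ ω).
Suppose a proper 4-coloring c exists. The clique [2, 5, 11, 20] takes 4 distinct colors; by symmetry let c(2) = 1, c(5) = 2, c(11) = 3, c(20) = 4.
- Vertex 12: neighbors [2, 11, 20] already have colors [1, 3, 4] ⇒ c(12) = 2.
- Vertex 15: neighbors [12, 11, 20] already have colors [2, 3, 4] ⇒ c(15) = 1.
- Vertex 13: neighbors [15, 5, 20] already have colors [1, 2, 4] ⇒ c(13) = 3.
- Vertex 7: neighbors [15, 5, 13] already have colors [1, 2, 3] ⇒ c(7) = 4.
- Vertex 19: neighbors [15, 5, 11, 7] already have colors [1, 2, 3, 4] — all 4 colors blocked. Contradiction.
The forced assignments end in a contradiction, so G has no proper 4-coloring (χ ≥ 5).
The coloring below uses 5 colors, so χ(G) = 5.
A valid 5-coloring: color 1: [2, 15]; color 2: [14, 19, 20]; color 3: [10, 11, 13]; color 4: [7, 12]; color 5: [5].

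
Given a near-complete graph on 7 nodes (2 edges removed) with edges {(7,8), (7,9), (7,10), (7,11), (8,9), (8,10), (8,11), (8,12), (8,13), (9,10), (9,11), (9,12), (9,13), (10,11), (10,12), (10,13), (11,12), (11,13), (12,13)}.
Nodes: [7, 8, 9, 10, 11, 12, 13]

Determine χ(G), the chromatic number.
Clique number ω(G) = 6 (lower bound: χ ≥ ω).
The clique on [8, 9, 10, 11, 12, 13] has size 6, forcing χ ≥ 6, and the coloring below uses 6 colors, so χ(G) = 6.
A valid 6-coloring: color 1: [9]; color 2: [11]; color 3: [8]; color 4: [10]; color 5: [7, 13]; color 6: [12].

χ(G) = 6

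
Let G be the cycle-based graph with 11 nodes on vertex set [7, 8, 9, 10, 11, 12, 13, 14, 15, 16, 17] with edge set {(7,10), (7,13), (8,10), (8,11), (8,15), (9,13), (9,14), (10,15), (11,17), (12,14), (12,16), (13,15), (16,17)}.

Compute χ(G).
χ(G) = 3

Clique number ω(G) = 3 (lower bound: χ ≥ ω).
The clique on [8, 10, 15] has size 3, forcing χ ≥ 3, and the coloring below uses 3 colors, so χ(G) = 3.
A valid 3-coloring: color 1: [8, 12, 13, 17]; color 2: [7, 11, 14, 15, 16]; color 3: [9, 10].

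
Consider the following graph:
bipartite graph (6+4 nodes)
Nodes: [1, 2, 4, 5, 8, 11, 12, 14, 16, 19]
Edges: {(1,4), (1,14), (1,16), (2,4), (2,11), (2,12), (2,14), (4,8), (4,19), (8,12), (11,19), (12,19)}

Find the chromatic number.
χ(G) = 2

Clique number ω(G) = 2 (lower bound: χ ≥ ω).
The graph is bipartite (no odd cycle), so 2 colors suffice: χ(G) = 2.
A valid 2-coloring: color 1: [4, 5, 11, 12, 14, 16]; color 2: [1, 2, 8, 19].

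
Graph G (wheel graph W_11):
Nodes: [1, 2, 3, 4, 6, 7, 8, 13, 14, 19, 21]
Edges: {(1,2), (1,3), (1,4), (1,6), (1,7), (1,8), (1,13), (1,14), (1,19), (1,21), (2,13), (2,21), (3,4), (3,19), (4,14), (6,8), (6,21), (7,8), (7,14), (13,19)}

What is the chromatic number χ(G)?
Clique number ω(G) = 3 (lower bound: χ ≥ ω).
The clique on [1, 2, 13] has size 3, forcing χ ≥ 3, and the coloring below uses 3 colors, so χ(G) = 3.
A valid 3-coloring: color 1: [1]; color 2: [2, 4, 6, 7, 19]; color 3: [3, 8, 13, 14, 21].

χ(G) = 3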